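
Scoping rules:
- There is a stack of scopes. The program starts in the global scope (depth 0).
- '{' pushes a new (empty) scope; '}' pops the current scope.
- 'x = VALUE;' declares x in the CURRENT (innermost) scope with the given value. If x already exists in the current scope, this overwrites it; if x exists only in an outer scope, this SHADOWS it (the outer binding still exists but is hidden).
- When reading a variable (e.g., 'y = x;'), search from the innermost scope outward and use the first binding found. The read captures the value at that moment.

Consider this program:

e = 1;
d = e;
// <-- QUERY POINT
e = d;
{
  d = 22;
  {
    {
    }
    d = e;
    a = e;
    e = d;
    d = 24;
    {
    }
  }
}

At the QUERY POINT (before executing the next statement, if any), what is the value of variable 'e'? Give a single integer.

Step 1: declare e=1 at depth 0
Step 2: declare d=(read e)=1 at depth 0
Visible at query point: d=1 e=1

Answer: 1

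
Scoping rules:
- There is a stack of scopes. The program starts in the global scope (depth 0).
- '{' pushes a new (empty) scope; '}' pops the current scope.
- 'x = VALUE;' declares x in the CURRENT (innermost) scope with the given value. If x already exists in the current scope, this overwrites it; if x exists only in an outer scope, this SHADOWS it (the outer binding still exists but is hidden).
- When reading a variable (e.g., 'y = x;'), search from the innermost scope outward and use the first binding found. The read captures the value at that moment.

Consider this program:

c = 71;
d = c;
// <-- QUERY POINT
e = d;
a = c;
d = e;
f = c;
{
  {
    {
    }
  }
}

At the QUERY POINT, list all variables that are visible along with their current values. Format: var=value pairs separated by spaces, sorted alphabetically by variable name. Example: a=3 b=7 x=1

Step 1: declare c=71 at depth 0
Step 2: declare d=(read c)=71 at depth 0
Visible at query point: c=71 d=71

Answer: c=71 d=71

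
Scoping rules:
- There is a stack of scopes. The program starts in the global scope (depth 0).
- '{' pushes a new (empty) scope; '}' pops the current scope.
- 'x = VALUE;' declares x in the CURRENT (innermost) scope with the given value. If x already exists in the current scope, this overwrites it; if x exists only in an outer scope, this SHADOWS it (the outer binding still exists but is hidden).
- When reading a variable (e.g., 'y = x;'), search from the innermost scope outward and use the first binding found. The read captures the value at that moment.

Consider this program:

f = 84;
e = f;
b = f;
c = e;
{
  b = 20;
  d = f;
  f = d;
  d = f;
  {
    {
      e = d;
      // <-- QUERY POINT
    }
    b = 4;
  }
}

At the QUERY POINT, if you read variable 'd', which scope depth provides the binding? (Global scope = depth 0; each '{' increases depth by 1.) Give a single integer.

Answer: 1

Derivation:
Step 1: declare f=84 at depth 0
Step 2: declare e=(read f)=84 at depth 0
Step 3: declare b=(read f)=84 at depth 0
Step 4: declare c=(read e)=84 at depth 0
Step 5: enter scope (depth=1)
Step 6: declare b=20 at depth 1
Step 7: declare d=(read f)=84 at depth 1
Step 8: declare f=(read d)=84 at depth 1
Step 9: declare d=(read f)=84 at depth 1
Step 10: enter scope (depth=2)
Step 11: enter scope (depth=3)
Step 12: declare e=(read d)=84 at depth 3
Visible at query point: b=20 c=84 d=84 e=84 f=84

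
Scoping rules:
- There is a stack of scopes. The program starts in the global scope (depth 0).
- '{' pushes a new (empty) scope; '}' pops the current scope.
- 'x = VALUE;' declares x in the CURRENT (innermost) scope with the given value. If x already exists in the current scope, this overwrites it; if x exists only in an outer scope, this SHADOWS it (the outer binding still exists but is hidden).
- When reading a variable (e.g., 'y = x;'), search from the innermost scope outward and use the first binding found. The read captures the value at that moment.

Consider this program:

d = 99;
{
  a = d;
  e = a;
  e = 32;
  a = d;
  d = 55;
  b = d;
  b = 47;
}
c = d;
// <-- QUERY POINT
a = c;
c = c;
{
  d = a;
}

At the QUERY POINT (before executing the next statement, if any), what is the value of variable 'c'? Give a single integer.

Step 1: declare d=99 at depth 0
Step 2: enter scope (depth=1)
Step 3: declare a=(read d)=99 at depth 1
Step 4: declare e=(read a)=99 at depth 1
Step 5: declare e=32 at depth 1
Step 6: declare a=(read d)=99 at depth 1
Step 7: declare d=55 at depth 1
Step 8: declare b=(read d)=55 at depth 1
Step 9: declare b=47 at depth 1
Step 10: exit scope (depth=0)
Step 11: declare c=(read d)=99 at depth 0
Visible at query point: c=99 d=99

Answer: 99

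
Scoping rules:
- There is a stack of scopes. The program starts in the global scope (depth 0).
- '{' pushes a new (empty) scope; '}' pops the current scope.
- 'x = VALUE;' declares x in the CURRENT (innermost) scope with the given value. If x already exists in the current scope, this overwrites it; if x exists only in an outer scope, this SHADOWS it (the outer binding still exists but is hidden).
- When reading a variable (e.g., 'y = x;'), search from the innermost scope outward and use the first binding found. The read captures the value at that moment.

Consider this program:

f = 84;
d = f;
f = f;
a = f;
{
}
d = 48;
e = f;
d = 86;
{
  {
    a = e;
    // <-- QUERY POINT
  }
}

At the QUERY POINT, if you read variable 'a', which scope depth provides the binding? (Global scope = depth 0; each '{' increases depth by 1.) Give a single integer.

Step 1: declare f=84 at depth 0
Step 2: declare d=(read f)=84 at depth 0
Step 3: declare f=(read f)=84 at depth 0
Step 4: declare a=(read f)=84 at depth 0
Step 5: enter scope (depth=1)
Step 6: exit scope (depth=0)
Step 7: declare d=48 at depth 0
Step 8: declare e=(read f)=84 at depth 0
Step 9: declare d=86 at depth 0
Step 10: enter scope (depth=1)
Step 11: enter scope (depth=2)
Step 12: declare a=(read e)=84 at depth 2
Visible at query point: a=84 d=86 e=84 f=84

Answer: 2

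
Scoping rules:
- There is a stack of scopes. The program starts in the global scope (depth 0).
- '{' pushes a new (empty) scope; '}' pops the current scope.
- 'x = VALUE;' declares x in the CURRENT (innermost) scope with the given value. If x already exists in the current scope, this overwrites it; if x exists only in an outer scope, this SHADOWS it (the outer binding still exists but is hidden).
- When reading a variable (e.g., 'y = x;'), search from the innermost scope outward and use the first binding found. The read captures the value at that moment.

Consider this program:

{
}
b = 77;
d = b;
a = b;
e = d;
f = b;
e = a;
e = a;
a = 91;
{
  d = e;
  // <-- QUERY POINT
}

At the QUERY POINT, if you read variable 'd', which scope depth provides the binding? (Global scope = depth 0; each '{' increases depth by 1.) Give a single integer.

Answer: 1

Derivation:
Step 1: enter scope (depth=1)
Step 2: exit scope (depth=0)
Step 3: declare b=77 at depth 0
Step 4: declare d=(read b)=77 at depth 0
Step 5: declare a=(read b)=77 at depth 0
Step 6: declare e=(read d)=77 at depth 0
Step 7: declare f=(read b)=77 at depth 0
Step 8: declare e=(read a)=77 at depth 0
Step 9: declare e=(read a)=77 at depth 0
Step 10: declare a=91 at depth 0
Step 11: enter scope (depth=1)
Step 12: declare d=(read e)=77 at depth 1
Visible at query point: a=91 b=77 d=77 e=77 f=77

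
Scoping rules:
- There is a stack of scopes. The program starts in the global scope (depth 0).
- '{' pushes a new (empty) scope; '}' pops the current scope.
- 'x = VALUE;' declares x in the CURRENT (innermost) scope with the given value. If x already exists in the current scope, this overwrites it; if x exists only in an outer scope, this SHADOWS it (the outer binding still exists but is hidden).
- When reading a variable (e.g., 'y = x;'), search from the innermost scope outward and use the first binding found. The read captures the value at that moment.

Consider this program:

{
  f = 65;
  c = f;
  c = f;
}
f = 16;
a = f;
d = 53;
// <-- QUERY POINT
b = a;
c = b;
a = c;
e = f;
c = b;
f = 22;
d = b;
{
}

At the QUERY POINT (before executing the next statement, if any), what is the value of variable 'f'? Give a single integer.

Answer: 16

Derivation:
Step 1: enter scope (depth=1)
Step 2: declare f=65 at depth 1
Step 3: declare c=(read f)=65 at depth 1
Step 4: declare c=(read f)=65 at depth 1
Step 5: exit scope (depth=0)
Step 6: declare f=16 at depth 0
Step 7: declare a=(read f)=16 at depth 0
Step 8: declare d=53 at depth 0
Visible at query point: a=16 d=53 f=16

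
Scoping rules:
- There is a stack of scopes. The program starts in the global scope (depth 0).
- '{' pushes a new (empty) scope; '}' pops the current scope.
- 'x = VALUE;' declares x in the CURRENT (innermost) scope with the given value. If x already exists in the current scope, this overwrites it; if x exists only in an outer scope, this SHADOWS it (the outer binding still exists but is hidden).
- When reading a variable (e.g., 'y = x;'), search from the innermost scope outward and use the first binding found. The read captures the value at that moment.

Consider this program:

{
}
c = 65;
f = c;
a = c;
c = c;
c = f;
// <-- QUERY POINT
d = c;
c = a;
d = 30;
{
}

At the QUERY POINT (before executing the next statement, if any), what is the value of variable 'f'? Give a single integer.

Step 1: enter scope (depth=1)
Step 2: exit scope (depth=0)
Step 3: declare c=65 at depth 0
Step 4: declare f=(read c)=65 at depth 0
Step 5: declare a=(read c)=65 at depth 0
Step 6: declare c=(read c)=65 at depth 0
Step 7: declare c=(read f)=65 at depth 0
Visible at query point: a=65 c=65 f=65

Answer: 65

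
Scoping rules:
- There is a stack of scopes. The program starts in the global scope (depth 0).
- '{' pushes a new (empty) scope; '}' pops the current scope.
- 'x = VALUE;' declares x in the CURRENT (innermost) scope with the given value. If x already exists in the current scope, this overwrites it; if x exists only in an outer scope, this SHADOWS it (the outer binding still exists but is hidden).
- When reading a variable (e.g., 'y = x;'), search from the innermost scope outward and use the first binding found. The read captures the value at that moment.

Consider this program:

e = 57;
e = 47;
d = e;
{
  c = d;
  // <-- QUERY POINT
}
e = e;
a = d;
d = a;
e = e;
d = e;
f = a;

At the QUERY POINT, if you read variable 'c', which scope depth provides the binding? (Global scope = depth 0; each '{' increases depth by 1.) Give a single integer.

Step 1: declare e=57 at depth 0
Step 2: declare e=47 at depth 0
Step 3: declare d=(read e)=47 at depth 0
Step 4: enter scope (depth=1)
Step 5: declare c=(read d)=47 at depth 1
Visible at query point: c=47 d=47 e=47

Answer: 1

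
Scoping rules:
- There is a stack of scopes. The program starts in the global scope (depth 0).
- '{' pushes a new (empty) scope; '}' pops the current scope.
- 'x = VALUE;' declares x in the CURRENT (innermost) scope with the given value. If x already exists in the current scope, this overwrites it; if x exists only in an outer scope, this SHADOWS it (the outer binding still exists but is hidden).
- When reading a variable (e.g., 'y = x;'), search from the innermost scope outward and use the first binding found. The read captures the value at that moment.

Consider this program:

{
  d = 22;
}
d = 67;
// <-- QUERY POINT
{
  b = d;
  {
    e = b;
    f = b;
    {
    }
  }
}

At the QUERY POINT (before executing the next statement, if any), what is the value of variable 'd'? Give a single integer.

Step 1: enter scope (depth=1)
Step 2: declare d=22 at depth 1
Step 3: exit scope (depth=0)
Step 4: declare d=67 at depth 0
Visible at query point: d=67

Answer: 67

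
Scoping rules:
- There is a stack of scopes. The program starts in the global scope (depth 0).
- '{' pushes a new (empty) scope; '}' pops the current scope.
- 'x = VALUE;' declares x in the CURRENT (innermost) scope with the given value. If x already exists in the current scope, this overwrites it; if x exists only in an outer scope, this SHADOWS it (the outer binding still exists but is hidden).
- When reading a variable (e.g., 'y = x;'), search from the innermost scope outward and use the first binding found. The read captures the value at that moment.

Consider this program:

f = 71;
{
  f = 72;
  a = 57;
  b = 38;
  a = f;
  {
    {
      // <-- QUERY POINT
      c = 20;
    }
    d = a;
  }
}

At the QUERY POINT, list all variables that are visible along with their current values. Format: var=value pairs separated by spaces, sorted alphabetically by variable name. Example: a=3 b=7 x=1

Step 1: declare f=71 at depth 0
Step 2: enter scope (depth=1)
Step 3: declare f=72 at depth 1
Step 4: declare a=57 at depth 1
Step 5: declare b=38 at depth 1
Step 6: declare a=(read f)=72 at depth 1
Step 7: enter scope (depth=2)
Step 8: enter scope (depth=3)
Visible at query point: a=72 b=38 f=72

Answer: a=72 b=38 f=72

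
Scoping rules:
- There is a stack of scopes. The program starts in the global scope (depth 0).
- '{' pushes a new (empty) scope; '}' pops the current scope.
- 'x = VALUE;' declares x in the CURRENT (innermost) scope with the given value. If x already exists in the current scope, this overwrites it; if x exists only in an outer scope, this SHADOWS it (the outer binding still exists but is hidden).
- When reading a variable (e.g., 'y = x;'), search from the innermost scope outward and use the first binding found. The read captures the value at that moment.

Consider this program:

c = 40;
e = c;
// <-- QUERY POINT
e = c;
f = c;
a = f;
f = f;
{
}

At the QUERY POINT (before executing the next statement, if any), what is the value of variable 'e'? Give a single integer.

Step 1: declare c=40 at depth 0
Step 2: declare e=(read c)=40 at depth 0
Visible at query point: c=40 e=40

Answer: 40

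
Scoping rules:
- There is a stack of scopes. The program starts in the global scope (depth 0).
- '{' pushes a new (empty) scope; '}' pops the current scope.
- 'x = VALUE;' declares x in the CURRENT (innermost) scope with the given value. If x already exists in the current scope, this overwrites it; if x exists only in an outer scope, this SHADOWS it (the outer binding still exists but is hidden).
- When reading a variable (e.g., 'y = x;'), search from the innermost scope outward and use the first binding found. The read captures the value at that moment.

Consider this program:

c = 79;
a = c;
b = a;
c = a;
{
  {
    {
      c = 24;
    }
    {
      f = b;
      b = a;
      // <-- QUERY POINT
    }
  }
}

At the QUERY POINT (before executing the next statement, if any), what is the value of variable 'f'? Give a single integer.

Answer: 79

Derivation:
Step 1: declare c=79 at depth 0
Step 2: declare a=(read c)=79 at depth 0
Step 3: declare b=(read a)=79 at depth 0
Step 4: declare c=(read a)=79 at depth 0
Step 5: enter scope (depth=1)
Step 6: enter scope (depth=2)
Step 7: enter scope (depth=3)
Step 8: declare c=24 at depth 3
Step 9: exit scope (depth=2)
Step 10: enter scope (depth=3)
Step 11: declare f=(read b)=79 at depth 3
Step 12: declare b=(read a)=79 at depth 3
Visible at query point: a=79 b=79 c=79 f=79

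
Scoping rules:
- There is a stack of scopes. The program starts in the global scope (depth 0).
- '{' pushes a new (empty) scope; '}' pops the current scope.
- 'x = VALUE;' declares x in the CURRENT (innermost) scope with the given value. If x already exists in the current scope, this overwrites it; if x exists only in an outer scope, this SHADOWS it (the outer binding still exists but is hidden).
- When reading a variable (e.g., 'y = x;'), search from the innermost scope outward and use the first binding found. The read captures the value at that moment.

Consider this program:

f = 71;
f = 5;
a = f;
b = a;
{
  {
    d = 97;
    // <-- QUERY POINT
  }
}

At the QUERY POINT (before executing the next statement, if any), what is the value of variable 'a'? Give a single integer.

Answer: 5

Derivation:
Step 1: declare f=71 at depth 0
Step 2: declare f=5 at depth 0
Step 3: declare a=(read f)=5 at depth 0
Step 4: declare b=(read a)=5 at depth 0
Step 5: enter scope (depth=1)
Step 6: enter scope (depth=2)
Step 7: declare d=97 at depth 2
Visible at query point: a=5 b=5 d=97 f=5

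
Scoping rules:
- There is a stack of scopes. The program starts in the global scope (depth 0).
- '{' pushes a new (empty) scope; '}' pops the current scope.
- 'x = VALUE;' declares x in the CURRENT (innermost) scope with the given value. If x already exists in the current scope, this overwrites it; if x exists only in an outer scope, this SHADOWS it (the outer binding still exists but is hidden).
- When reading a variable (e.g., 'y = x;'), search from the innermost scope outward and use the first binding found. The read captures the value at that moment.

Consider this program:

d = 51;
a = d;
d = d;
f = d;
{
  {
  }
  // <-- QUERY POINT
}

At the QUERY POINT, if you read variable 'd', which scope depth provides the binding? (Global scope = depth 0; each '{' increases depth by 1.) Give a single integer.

Step 1: declare d=51 at depth 0
Step 2: declare a=(read d)=51 at depth 0
Step 3: declare d=(read d)=51 at depth 0
Step 4: declare f=(read d)=51 at depth 0
Step 5: enter scope (depth=1)
Step 6: enter scope (depth=2)
Step 7: exit scope (depth=1)
Visible at query point: a=51 d=51 f=51

Answer: 0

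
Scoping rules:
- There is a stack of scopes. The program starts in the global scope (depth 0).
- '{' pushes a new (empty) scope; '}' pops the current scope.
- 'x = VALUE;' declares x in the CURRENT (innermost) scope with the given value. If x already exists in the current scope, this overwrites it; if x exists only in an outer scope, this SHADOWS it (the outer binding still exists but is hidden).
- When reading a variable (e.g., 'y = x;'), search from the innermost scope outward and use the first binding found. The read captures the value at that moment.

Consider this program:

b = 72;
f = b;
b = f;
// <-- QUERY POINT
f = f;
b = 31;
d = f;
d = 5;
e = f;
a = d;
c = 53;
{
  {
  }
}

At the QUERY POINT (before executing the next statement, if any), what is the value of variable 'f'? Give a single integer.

Answer: 72

Derivation:
Step 1: declare b=72 at depth 0
Step 2: declare f=(read b)=72 at depth 0
Step 3: declare b=(read f)=72 at depth 0
Visible at query point: b=72 f=72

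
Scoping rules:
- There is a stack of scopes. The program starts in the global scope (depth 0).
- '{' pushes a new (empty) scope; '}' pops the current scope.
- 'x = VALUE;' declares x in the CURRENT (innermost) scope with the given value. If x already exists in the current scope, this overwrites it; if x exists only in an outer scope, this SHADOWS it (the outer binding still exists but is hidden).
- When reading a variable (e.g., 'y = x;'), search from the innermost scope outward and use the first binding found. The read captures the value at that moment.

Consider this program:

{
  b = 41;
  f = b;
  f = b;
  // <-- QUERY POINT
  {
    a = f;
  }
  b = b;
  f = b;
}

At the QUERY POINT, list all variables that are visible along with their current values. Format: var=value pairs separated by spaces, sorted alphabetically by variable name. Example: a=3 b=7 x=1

Answer: b=41 f=41

Derivation:
Step 1: enter scope (depth=1)
Step 2: declare b=41 at depth 1
Step 3: declare f=(read b)=41 at depth 1
Step 4: declare f=(read b)=41 at depth 1
Visible at query point: b=41 f=41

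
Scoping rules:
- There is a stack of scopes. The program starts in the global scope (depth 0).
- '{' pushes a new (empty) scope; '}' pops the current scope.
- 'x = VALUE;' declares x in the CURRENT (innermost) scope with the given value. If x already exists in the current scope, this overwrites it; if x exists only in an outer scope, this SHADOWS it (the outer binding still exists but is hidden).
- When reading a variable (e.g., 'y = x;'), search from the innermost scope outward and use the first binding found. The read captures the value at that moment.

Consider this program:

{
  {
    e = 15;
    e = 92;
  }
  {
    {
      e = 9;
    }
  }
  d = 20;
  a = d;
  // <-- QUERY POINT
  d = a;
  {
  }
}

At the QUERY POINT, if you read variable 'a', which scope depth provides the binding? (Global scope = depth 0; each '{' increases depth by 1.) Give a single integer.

Answer: 1

Derivation:
Step 1: enter scope (depth=1)
Step 2: enter scope (depth=2)
Step 3: declare e=15 at depth 2
Step 4: declare e=92 at depth 2
Step 5: exit scope (depth=1)
Step 6: enter scope (depth=2)
Step 7: enter scope (depth=3)
Step 8: declare e=9 at depth 3
Step 9: exit scope (depth=2)
Step 10: exit scope (depth=1)
Step 11: declare d=20 at depth 1
Step 12: declare a=(read d)=20 at depth 1
Visible at query point: a=20 d=20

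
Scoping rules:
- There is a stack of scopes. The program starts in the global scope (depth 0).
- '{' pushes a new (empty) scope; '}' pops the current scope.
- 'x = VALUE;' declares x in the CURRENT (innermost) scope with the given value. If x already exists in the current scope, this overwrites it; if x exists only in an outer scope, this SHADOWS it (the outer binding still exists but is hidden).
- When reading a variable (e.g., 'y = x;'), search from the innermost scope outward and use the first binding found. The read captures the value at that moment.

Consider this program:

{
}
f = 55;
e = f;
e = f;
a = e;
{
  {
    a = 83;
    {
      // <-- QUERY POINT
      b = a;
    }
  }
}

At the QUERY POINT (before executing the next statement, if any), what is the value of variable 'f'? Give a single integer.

Answer: 55

Derivation:
Step 1: enter scope (depth=1)
Step 2: exit scope (depth=0)
Step 3: declare f=55 at depth 0
Step 4: declare e=(read f)=55 at depth 0
Step 5: declare e=(read f)=55 at depth 0
Step 6: declare a=(read e)=55 at depth 0
Step 7: enter scope (depth=1)
Step 8: enter scope (depth=2)
Step 9: declare a=83 at depth 2
Step 10: enter scope (depth=3)
Visible at query point: a=83 e=55 f=55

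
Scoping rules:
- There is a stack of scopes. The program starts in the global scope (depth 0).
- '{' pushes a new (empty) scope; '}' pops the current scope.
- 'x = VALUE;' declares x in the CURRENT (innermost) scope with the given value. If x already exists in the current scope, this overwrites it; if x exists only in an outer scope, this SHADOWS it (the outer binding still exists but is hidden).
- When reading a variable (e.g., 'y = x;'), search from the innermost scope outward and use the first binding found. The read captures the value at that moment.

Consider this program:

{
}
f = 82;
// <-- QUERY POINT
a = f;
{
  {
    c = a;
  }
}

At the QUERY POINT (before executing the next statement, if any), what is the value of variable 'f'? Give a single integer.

Answer: 82

Derivation:
Step 1: enter scope (depth=1)
Step 2: exit scope (depth=0)
Step 3: declare f=82 at depth 0
Visible at query point: f=82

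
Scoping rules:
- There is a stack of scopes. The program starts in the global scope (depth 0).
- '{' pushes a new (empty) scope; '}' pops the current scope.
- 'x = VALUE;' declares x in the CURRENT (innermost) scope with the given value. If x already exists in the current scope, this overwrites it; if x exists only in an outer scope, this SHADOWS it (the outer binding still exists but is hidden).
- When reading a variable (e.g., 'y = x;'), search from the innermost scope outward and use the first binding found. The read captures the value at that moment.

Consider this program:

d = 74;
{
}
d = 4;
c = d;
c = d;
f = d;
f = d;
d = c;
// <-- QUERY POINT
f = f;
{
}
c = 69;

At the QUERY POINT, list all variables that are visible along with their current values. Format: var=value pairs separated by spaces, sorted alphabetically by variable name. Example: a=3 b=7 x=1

Step 1: declare d=74 at depth 0
Step 2: enter scope (depth=1)
Step 3: exit scope (depth=0)
Step 4: declare d=4 at depth 0
Step 5: declare c=(read d)=4 at depth 0
Step 6: declare c=(read d)=4 at depth 0
Step 7: declare f=(read d)=4 at depth 0
Step 8: declare f=(read d)=4 at depth 0
Step 9: declare d=(read c)=4 at depth 0
Visible at query point: c=4 d=4 f=4

Answer: c=4 d=4 f=4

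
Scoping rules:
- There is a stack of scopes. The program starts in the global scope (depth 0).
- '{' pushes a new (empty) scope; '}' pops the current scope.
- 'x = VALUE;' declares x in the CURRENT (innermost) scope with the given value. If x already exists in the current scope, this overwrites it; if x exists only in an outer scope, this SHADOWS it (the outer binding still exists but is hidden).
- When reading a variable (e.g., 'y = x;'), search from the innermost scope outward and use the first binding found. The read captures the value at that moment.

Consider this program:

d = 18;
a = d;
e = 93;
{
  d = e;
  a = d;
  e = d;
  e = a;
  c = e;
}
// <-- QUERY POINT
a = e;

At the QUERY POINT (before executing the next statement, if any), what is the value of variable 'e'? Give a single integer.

Answer: 93

Derivation:
Step 1: declare d=18 at depth 0
Step 2: declare a=(read d)=18 at depth 0
Step 3: declare e=93 at depth 0
Step 4: enter scope (depth=1)
Step 5: declare d=(read e)=93 at depth 1
Step 6: declare a=(read d)=93 at depth 1
Step 7: declare e=(read d)=93 at depth 1
Step 8: declare e=(read a)=93 at depth 1
Step 9: declare c=(read e)=93 at depth 1
Step 10: exit scope (depth=0)
Visible at query point: a=18 d=18 e=93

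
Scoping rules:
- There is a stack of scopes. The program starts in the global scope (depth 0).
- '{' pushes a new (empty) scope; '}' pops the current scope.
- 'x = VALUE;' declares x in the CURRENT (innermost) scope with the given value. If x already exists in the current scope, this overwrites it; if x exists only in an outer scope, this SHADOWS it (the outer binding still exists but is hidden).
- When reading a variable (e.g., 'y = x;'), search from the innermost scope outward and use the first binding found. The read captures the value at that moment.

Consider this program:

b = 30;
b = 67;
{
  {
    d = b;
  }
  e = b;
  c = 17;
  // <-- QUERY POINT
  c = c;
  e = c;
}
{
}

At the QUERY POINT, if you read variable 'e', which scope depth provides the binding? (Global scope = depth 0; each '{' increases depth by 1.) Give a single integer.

Answer: 1

Derivation:
Step 1: declare b=30 at depth 0
Step 2: declare b=67 at depth 0
Step 3: enter scope (depth=1)
Step 4: enter scope (depth=2)
Step 5: declare d=(read b)=67 at depth 2
Step 6: exit scope (depth=1)
Step 7: declare e=(read b)=67 at depth 1
Step 8: declare c=17 at depth 1
Visible at query point: b=67 c=17 e=67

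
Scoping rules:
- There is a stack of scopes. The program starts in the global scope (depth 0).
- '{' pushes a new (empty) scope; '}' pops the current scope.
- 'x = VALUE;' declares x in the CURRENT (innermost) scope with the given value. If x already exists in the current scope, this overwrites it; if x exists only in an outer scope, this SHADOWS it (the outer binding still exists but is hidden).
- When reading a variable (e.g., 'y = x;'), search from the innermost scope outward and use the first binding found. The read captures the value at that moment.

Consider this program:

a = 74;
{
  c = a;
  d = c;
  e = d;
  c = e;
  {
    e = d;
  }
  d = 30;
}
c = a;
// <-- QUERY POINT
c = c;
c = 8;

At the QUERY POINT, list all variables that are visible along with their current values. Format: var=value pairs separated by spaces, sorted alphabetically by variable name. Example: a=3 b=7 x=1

Step 1: declare a=74 at depth 0
Step 2: enter scope (depth=1)
Step 3: declare c=(read a)=74 at depth 1
Step 4: declare d=(read c)=74 at depth 1
Step 5: declare e=(read d)=74 at depth 1
Step 6: declare c=(read e)=74 at depth 1
Step 7: enter scope (depth=2)
Step 8: declare e=(read d)=74 at depth 2
Step 9: exit scope (depth=1)
Step 10: declare d=30 at depth 1
Step 11: exit scope (depth=0)
Step 12: declare c=(read a)=74 at depth 0
Visible at query point: a=74 c=74

Answer: a=74 c=74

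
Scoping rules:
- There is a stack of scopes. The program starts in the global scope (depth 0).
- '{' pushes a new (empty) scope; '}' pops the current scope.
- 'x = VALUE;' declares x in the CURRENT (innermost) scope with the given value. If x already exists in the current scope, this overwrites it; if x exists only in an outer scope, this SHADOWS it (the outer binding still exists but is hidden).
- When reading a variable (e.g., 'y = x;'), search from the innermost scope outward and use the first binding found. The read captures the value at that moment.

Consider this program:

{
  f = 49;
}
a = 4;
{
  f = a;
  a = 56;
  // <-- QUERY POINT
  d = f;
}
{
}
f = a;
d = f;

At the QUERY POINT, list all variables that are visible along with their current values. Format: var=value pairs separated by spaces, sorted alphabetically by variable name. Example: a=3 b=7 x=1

Step 1: enter scope (depth=1)
Step 2: declare f=49 at depth 1
Step 3: exit scope (depth=0)
Step 4: declare a=4 at depth 0
Step 5: enter scope (depth=1)
Step 6: declare f=(read a)=4 at depth 1
Step 7: declare a=56 at depth 1
Visible at query point: a=56 f=4

Answer: a=56 f=4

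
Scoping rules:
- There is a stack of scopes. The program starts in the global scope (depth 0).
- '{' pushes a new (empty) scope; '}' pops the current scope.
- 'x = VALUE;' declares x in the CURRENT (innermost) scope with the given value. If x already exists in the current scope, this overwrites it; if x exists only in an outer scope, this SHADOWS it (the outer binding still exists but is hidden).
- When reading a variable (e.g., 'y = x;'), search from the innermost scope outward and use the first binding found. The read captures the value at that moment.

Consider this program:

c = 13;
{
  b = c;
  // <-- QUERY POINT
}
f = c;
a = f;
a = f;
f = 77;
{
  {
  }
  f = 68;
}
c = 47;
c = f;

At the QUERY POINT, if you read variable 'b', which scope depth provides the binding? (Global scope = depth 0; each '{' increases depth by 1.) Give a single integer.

Answer: 1

Derivation:
Step 1: declare c=13 at depth 0
Step 2: enter scope (depth=1)
Step 3: declare b=(read c)=13 at depth 1
Visible at query point: b=13 c=13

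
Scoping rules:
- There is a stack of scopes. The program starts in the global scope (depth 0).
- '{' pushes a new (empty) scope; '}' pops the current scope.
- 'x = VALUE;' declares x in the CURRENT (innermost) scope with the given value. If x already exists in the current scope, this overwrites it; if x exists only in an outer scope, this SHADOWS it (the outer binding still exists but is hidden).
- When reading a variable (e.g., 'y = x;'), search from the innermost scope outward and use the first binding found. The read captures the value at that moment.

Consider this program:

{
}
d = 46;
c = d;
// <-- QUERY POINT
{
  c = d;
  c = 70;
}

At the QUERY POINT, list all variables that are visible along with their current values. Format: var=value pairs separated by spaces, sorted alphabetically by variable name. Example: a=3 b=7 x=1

Answer: c=46 d=46

Derivation:
Step 1: enter scope (depth=1)
Step 2: exit scope (depth=0)
Step 3: declare d=46 at depth 0
Step 4: declare c=(read d)=46 at depth 0
Visible at query point: c=46 d=46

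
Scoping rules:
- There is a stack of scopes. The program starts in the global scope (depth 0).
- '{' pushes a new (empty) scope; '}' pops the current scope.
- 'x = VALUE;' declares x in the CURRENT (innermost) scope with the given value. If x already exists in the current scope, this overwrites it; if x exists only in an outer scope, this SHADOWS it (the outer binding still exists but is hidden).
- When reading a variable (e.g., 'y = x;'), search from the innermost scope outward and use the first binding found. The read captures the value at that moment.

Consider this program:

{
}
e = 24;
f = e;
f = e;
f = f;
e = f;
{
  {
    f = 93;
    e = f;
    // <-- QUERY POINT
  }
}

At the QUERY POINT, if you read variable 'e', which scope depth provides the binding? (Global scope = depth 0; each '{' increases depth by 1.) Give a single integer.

Answer: 2

Derivation:
Step 1: enter scope (depth=1)
Step 2: exit scope (depth=0)
Step 3: declare e=24 at depth 0
Step 4: declare f=(read e)=24 at depth 0
Step 5: declare f=(read e)=24 at depth 0
Step 6: declare f=(read f)=24 at depth 0
Step 7: declare e=(read f)=24 at depth 0
Step 8: enter scope (depth=1)
Step 9: enter scope (depth=2)
Step 10: declare f=93 at depth 2
Step 11: declare e=(read f)=93 at depth 2
Visible at query point: e=93 f=93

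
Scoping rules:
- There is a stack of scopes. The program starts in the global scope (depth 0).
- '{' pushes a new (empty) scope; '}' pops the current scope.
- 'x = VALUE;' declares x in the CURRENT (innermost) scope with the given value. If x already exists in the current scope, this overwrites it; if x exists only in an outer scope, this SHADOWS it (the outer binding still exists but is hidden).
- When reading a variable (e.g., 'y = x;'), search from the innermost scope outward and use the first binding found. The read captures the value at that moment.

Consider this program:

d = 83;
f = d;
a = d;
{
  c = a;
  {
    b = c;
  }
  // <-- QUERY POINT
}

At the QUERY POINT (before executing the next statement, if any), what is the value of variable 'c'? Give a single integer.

Step 1: declare d=83 at depth 0
Step 2: declare f=(read d)=83 at depth 0
Step 3: declare a=(read d)=83 at depth 0
Step 4: enter scope (depth=1)
Step 5: declare c=(read a)=83 at depth 1
Step 6: enter scope (depth=2)
Step 7: declare b=(read c)=83 at depth 2
Step 8: exit scope (depth=1)
Visible at query point: a=83 c=83 d=83 f=83

Answer: 83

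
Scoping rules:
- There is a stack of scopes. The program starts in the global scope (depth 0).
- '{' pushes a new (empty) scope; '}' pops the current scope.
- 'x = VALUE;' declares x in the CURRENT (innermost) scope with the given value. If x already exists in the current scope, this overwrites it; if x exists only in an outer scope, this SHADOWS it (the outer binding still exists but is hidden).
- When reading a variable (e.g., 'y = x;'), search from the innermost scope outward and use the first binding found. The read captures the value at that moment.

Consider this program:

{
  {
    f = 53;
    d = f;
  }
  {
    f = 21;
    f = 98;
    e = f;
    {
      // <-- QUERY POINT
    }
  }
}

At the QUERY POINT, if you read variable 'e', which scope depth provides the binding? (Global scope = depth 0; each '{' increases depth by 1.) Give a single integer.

Answer: 2

Derivation:
Step 1: enter scope (depth=1)
Step 2: enter scope (depth=2)
Step 3: declare f=53 at depth 2
Step 4: declare d=(read f)=53 at depth 2
Step 5: exit scope (depth=1)
Step 6: enter scope (depth=2)
Step 7: declare f=21 at depth 2
Step 8: declare f=98 at depth 2
Step 9: declare e=(read f)=98 at depth 2
Step 10: enter scope (depth=3)
Visible at query point: e=98 f=98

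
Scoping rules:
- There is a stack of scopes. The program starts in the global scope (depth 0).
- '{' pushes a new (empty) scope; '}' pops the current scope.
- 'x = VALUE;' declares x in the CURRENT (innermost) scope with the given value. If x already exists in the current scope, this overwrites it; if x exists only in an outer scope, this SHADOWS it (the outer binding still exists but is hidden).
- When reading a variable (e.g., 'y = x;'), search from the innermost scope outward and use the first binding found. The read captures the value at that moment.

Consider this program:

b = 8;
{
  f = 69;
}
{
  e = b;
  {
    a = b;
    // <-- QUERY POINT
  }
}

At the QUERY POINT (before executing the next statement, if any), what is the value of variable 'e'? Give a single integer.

Answer: 8

Derivation:
Step 1: declare b=8 at depth 0
Step 2: enter scope (depth=1)
Step 3: declare f=69 at depth 1
Step 4: exit scope (depth=0)
Step 5: enter scope (depth=1)
Step 6: declare e=(read b)=8 at depth 1
Step 7: enter scope (depth=2)
Step 8: declare a=(read b)=8 at depth 2
Visible at query point: a=8 b=8 e=8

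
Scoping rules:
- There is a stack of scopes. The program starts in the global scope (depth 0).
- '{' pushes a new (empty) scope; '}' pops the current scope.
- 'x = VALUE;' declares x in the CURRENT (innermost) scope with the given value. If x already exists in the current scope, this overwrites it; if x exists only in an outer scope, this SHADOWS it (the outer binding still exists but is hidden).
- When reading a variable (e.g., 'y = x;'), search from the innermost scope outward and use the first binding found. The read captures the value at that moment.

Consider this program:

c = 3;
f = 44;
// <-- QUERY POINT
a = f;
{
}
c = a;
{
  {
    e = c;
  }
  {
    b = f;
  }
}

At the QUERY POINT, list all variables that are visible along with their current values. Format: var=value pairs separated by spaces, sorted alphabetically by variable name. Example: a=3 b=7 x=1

Answer: c=3 f=44

Derivation:
Step 1: declare c=3 at depth 0
Step 2: declare f=44 at depth 0
Visible at query point: c=3 f=44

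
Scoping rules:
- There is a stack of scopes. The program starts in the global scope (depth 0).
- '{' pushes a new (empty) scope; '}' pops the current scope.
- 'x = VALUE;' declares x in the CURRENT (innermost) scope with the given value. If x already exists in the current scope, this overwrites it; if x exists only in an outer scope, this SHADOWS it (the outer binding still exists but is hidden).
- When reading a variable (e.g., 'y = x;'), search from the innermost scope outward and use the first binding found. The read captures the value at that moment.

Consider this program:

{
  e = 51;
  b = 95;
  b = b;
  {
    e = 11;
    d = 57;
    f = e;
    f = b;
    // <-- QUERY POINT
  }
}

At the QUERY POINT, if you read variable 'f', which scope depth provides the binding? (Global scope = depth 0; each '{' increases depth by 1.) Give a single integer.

Answer: 2

Derivation:
Step 1: enter scope (depth=1)
Step 2: declare e=51 at depth 1
Step 3: declare b=95 at depth 1
Step 4: declare b=(read b)=95 at depth 1
Step 5: enter scope (depth=2)
Step 6: declare e=11 at depth 2
Step 7: declare d=57 at depth 2
Step 8: declare f=(read e)=11 at depth 2
Step 9: declare f=(read b)=95 at depth 2
Visible at query point: b=95 d=57 e=11 f=95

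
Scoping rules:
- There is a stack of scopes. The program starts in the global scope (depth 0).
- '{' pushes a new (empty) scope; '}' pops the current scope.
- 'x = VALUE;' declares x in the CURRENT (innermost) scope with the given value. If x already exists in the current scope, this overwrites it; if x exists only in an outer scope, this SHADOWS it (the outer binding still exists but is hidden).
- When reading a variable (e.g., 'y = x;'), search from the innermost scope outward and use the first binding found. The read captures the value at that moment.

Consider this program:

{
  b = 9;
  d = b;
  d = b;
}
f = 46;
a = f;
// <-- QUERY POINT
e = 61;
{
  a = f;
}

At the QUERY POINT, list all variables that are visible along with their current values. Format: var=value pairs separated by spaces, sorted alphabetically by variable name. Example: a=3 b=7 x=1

Step 1: enter scope (depth=1)
Step 2: declare b=9 at depth 1
Step 3: declare d=(read b)=9 at depth 1
Step 4: declare d=(read b)=9 at depth 1
Step 5: exit scope (depth=0)
Step 6: declare f=46 at depth 0
Step 7: declare a=(read f)=46 at depth 0
Visible at query point: a=46 f=46

Answer: a=46 f=46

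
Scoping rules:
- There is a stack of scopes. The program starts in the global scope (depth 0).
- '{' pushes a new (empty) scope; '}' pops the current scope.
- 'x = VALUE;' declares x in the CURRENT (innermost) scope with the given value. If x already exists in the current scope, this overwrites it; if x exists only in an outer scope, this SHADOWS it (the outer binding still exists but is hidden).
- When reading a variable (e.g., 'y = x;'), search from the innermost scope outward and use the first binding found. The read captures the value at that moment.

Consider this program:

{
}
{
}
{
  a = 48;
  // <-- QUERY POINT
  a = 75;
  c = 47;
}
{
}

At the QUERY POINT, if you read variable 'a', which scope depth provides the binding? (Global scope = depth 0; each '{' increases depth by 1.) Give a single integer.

Step 1: enter scope (depth=1)
Step 2: exit scope (depth=0)
Step 3: enter scope (depth=1)
Step 4: exit scope (depth=0)
Step 5: enter scope (depth=1)
Step 6: declare a=48 at depth 1
Visible at query point: a=48

Answer: 1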